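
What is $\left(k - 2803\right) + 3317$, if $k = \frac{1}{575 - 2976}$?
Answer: $\frac{1234113}{2401} \approx 514.0$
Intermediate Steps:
$k = - \frac{1}{2401}$ ($k = \frac{1}{-2401} = - \frac{1}{2401} \approx -0.00041649$)
$\left(k - 2803\right) + 3317 = \left(- \frac{1}{2401} - 2803\right) + 3317 = - \frac{6730004}{2401} + 3317 = \frac{1234113}{2401}$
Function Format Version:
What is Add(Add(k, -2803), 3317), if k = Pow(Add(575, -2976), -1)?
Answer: Rational(1234113, 2401) ≈ 514.00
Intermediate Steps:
k = Rational(-1, 2401) (k = Pow(-2401, -1) = Rational(-1, 2401) ≈ -0.00041649)
Add(Add(k, -2803), 3317) = Add(Add(Rational(-1, 2401), -2803), 3317) = Add(Rational(-6730004, 2401), 3317) = Rational(1234113, 2401)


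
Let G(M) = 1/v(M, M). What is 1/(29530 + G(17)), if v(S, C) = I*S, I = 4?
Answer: 68/2008041 ≈ 3.3864e-5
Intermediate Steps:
v(S, C) = 4*S
G(M) = 1/(4*M)
1/(29530 + G(17)) = 1/(29530 + (¼)/17) = 1/(29530 + (¼)*(1/17)) = 1/(29530 + 1/68) = 1/(2008041/68) = 68/2008041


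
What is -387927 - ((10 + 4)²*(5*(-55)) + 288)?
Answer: -334315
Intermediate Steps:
-387927 - ((10 + 4)²*(5*(-55)) + 288) = -387927 - (14²*(-275) + 288) = -387927 - (196*(-275) + 288) = -387927 - (-53900 + 288) = -387927 - 1*(-53612) = -387927 + 53612 = -334315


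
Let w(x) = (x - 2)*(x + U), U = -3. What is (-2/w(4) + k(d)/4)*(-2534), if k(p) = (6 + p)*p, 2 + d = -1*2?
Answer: 7602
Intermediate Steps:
d = -4 (d = -2 - 1*2 = -2 - 2 = -4)
w(x) = (-3 + x)*(-2 + x) (w(x) = (x - 2)*(x - 3) = (-2 + x)*(-3 + x) = (-3 + x)*(-2 + x))
k(p) = p*(6 + p)
(-2/w(4) + k(d)/4)*(-2534) = (-2/(6 + 4² - 5*4) - 4*(6 - 4)/4)*(-2534) = (-2/(6 + 16 - 20) - 4*2*(¼))*(-2534) = (-2/2 - 8*¼)*(-2534) = (-2*½ - 2)*(-2534) = (-1 - 2)*(-2534) = -3*(-2534) = 7602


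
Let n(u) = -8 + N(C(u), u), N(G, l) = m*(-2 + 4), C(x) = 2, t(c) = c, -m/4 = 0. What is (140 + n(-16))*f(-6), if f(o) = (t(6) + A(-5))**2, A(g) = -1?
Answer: 3300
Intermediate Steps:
m = 0 (m = -4*0 = 0)
N(G, l) = 0 (N(G, l) = 0*(-2 + 4) = 0*2 = 0)
n(u) = -8 (n(u) = -8 + 0 = -8)
f(o) = 25 (f(o) = (6 - 1)**2 = 5**2 = 25)
(140 + n(-16))*f(-6) = (140 - 8)*25 = 132*25 = 3300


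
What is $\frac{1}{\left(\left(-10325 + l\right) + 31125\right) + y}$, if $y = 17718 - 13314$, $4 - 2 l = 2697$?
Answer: $\frac{2}{47715} \approx 4.1916 \cdot 10^{-5}$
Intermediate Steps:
$l = - \frac{2693}{2}$ ($l = 2 - \frac{2697}{2} = - \frac{2693}{2} \approx -1346.5$)
$y = 4404$
$\frac{1}{\left(\left(-10325 + l\right) + 31125\right) + y} = \frac{1}{\left(\left(-10325 - \frac{2693}{2}\right) + 31125\right) + 4404} = \frac{1}{\left(- \frac{23343}{2} + 31125\right) + 4404} = \frac{1}{\frac{38907}{2} + 4404} = \frac{1}{\frac{47715}{2}} = \frac{2}{47715}$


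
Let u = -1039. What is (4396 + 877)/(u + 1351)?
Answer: 5273/312 ≈ 16.901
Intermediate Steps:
(4396 + 877)/(u + 1351) = (4396 + 877)/(-1039 + 1351) = 5273/312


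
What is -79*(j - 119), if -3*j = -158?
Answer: 15721/3 ≈ 5240.3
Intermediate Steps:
j = 158/3 (j = -⅓*(-158) = 158/3 ≈ 52.667)
-79*(j - 119) = -79*(158/3 - 119) = -79*(-199/3) = 15721/3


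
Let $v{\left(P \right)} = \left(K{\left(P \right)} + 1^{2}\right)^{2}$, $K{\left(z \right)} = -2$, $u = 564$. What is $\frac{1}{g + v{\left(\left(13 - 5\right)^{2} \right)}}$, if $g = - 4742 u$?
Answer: $- \frac{1}{2674487} \approx -3.739 \cdot 10^{-7}$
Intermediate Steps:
$g = -2674488$ ($g = \left(-4742\right) 564 = -2674488$)
$v{\left(P \right)} = 1$ ($v{\left(P \right)} = \left(-2 + 1^{2}\right)^{2} = \left(-2 + 1\right)^{2} = \left(-1\right)^{2} = 1$)
$\frac{1}{g + v{\left(\left(13 - 5\right)^{2} \right)}} = \frac{1}{-2674488 + 1} = \frac{1}{-2674487} = - \frac{1}{2674487}$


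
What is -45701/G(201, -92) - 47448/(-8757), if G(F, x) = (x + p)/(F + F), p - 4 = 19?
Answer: 259074306/973 ≈ 2.6626e+5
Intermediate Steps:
p = 23 (p = 4 + 19 = 23)
G(F, x) = (23 + x)/(2*F) (G(F, x) = (x + 23)/(F + F) = (23 + x)/((2*F)) = (23 + x)*(1/(2*F)) = (23 + x)/(2*F))
-45701/G(201, -92) - 47448/(-8757) = -45701*402/(23 - 92) - 47448/(-8757) = -45701/((½)*(1/201)*(-69)) - 47448*(-1/8757) = -45701/(-23/134) + 5272/973 = -45701*(-134/23) + 5272/973 = 266258 + 5272/973 = 259074306/973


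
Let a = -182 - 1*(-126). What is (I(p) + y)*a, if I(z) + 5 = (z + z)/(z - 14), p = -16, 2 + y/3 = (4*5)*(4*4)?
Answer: -798056/15 ≈ -53204.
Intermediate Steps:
y = 954 (y = -6 + 3*((4*5)*(4*4)) = -6 + 3*(20*16) = -6 + 3*320 = -6 + 960 = 954)
a = -56 (a = -182 + 126 = -56)
I(z) = -5 + 2*z/(-14 + z) (I(z) = -5 + (z + z)/(z - 14) = -5 + (2*z)/(-14 + z) = -5 + 2*z/(-14 + z))
(I(p) + y)*a = ((70 - 3*(-16))/(-14 - 16) + 954)*(-56) = ((70 + 48)/(-30) + 954)*(-56) = (-1/30*118 + 954)*(-56) = (-59/15 + 954)*(-56) = (14251/15)*(-56) = -798056/15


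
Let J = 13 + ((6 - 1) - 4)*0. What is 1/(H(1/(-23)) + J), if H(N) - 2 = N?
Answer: 23/344 ≈ 0.066860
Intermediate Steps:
H(N) = 2 + N
J = 13 (J = 13 + (5 - 4)*0 = 13 + 1*0 = 13 + 0 = 13)
1/(H(1/(-23)) + J) = 1/((2 + 1/(-23)) + 13) = 1/((2 - 1/23) + 13) = 1/(45/23 + 13) = 1/(344/23) = 23/344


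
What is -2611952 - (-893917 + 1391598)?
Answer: -3109633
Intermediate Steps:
-2611952 - (-893917 + 1391598) = -2611952 - 1*497681 = -2611952 - 497681 = -3109633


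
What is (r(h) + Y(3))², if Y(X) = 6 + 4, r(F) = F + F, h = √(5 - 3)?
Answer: 108 + 40*√2 ≈ 164.57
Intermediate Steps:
h = √2 ≈ 1.4142
r(F) = 2*F
Y(X) = 10
(r(h) + Y(3))² = (2*√2 + 10)² = (10 + 2*√2)²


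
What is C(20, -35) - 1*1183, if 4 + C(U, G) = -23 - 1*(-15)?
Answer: -1195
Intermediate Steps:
C(U, G) = -12 (C(U, G) = -4 + (-23 - 1*(-15)) = -4 + (-23 + 15) = -4 - 8 = -12)
C(20, -35) - 1*1183 = -12 - 1*1183 = -12 - 1183 = -1195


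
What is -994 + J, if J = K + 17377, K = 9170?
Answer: 25553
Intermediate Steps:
J = 26547 (J = 9170 + 17377 = 26547)
-994 + J = -994 + 26547 = 25553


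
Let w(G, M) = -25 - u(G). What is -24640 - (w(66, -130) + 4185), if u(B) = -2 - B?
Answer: -28868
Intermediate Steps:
w(G, M) = -23 + G (w(G, M) = -25 - (-2 - G) = -25 + (2 + G) = -23 + G)
-24640 - (w(66, -130) + 4185) = -24640 - ((-23 + 66) + 4185) = -24640 - (43 + 4185) = -24640 - 1*4228 = -24640 - 4228 = -28868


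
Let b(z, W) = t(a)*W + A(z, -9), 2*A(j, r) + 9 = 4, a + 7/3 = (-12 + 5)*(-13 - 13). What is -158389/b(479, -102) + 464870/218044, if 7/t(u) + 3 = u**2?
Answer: 5016387443345187/79876167542 ≈ 62802.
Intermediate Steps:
a = 539/3 (a = -7/3 + (-12 + 5)*(-13 - 13) = -7/3 - 7*(-26) = -7/3 + 182 = 539/3 ≈ 179.67)
A(j, r) = -5/2 (A(j, r) = -9/2 + (1/2)*4 = -9/2 + 2 = -5/2)
t(u) = 7/(-3 + u**2)
b(z, W) = -5/2 + 63*W/290494 (b(z, W) = (7/(-3 + (539/3)**2))*W - 5/2 = (7/(-3 + 290521/9))*W - 5/2 = (7/(290494/9))*W - 5/2 = (7*(9/290494))*W - 5/2 = 63*W/290494 - 5/2 = -5/2 + 63*W/290494)
-158389/b(479, -102) + 464870/218044 = -158389/(-5/2 + (63/290494)*(-102)) + 464870/218044 = -158389/(-5/2 - 3213/145247) + 464870*(1/218044) = -158389/(-732661/290494) + 232435/109022 = -158389*(-290494/732661) + 232435/109022 = 46011054166/732661 + 232435/109022 = 5016387443345187/79876167542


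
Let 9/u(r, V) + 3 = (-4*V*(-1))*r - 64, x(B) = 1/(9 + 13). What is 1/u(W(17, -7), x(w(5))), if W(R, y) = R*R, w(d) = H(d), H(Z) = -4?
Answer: -53/33 ≈ -1.6061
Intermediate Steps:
w(d) = -4
W(R, y) = R²
x(B) = 1/22
u(r, V) = 9/(-67 + 4*V*r) (u(r, V) = 9/(-3 + ((-4*V*(-1))*r - 64)) = 9/(-3 + ((4*V)*r - 64)) = 9/(-3 + (4*V*r - 64)) = 9/(-3 + (-64 + 4*V*r)) = 9/(-67 + 4*V*r))
1/u(W(17, -7), x(w(5))) = 1/(9/(-67 + 4*(1/22)*17²)) = 1/(9/(-67 + 4*(1/22)*289)) = 1/(9/(-67 + 578/11)) = 1/(9/(-159/11)) = 1/(9*(-11/159)) = 1/(-33/53) = -53/33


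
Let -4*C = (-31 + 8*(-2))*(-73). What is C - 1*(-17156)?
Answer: 65193/4 ≈ 16298.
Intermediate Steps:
C = -3431/4 (C = -(-31 + 8*(-2))*(-73)/4 = -(-31 - 16)*(-73)/4 = -(-47)*(-73)/4 = -1/4*3431 = -3431/4 ≈ -857.75)
C - 1*(-17156) = -3431/4 - 1*(-17156) = -3431/4 + 17156 = 65193/4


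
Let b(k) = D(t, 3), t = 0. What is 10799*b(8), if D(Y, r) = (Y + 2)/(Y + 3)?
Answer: 21598/3 ≈ 7199.3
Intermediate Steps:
D(Y, r) = (2 + Y)/(3 + Y)
b(k) = ⅔ (b(k) = (2 + 0)/(3 + 0) = 2/3 = (⅓)*2 = ⅔)
10799*b(8) = 10799*(⅔) = 21598/3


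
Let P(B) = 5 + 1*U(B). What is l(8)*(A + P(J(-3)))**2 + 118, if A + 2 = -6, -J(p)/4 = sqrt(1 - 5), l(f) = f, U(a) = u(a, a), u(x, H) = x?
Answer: -322 + 384*I ≈ -322.0 + 384.0*I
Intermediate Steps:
U(a) = a
J(p) = -8*I (J(p) = -4*sqrt(1 - 5) = -8*I)
A = -8 (A = -2 - 6 = -8)
P(B) = 5 + B (P(B) = 5 + 1*B = 5 + B)
l(8)*(A + P(J(-3)))**2 + 118 = 8*(-8 + (5 - 8*I))**2 + 118 = 8*(-3 - 8*I)**2 + 118 = 118 + 8*(-3 - 8*I)**2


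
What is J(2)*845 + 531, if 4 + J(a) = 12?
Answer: 7291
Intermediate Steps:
J(a) = 8 (J(a) = -4 + 12 = 8)
J(2)*845 + 531 = 8*845 + 531 = 6760 + 531 = 7291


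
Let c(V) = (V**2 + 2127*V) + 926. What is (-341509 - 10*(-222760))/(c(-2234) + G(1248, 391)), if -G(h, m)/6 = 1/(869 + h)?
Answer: 1330951549/169334594 ≈ 7.8599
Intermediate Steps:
G(h, m) = -6/(869 + h)
c(V) = 926 + V**2 + 2127*V
(-341509 - 10*(-222760))/(c(-2234) + G(1248, 391)) = (-341509 - 10*(-222760))/((926 + (-2234)**2 + 2127*(-2234)) - 6/(869 + 1248)) = (-341509 + 2227600)/((926 + 4990756 - 4751718) - 6/2117) = 1886091/(239964 - 6*1/2117) = 1886091/(239964 - 6/2117) = 1886091/(508003782/2117) = 1886091*(2117/508003782) = 1330951549/169334594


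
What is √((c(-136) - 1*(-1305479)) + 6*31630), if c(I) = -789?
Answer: √1494470 ≈ 1222.5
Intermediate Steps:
√((c(-136) - 1*(-1305479)) + 6*31630) = √((-789 - 1*(-1305479)) + 6*31630) = √((-789 + 1305479) + 189780) = √(1304690 + 189780) = √1494470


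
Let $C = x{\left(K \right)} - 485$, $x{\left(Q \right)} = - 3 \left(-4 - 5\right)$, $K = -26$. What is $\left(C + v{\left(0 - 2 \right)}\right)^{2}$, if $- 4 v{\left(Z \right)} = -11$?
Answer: $\frac{3316041}{16} \approx 2.0725 \cdot 10^{5}$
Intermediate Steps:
$v{\left(Z \right)} = \frac{11}{4}$ ($v{\left(Z \right)} = \left(- \frac{1}{4}\right) \left(-11\right) = \frac{11}{4}$)
$x{\left(Q \right)} = 27$ ($x{\left(Q \right)} = - 3 \left(-4 - 5\right) = \left(-3\right) \left(-9\right) = 27$)
$C = -458$ ($C = 27 - 485 = -458$)
$\left(C + v{\left(0 - 2 \right)}\right)^{2} = \left(-458 + \frac{11}{4}\right)^{2} = \left(- \frac{1821}{4}\right)^{2} = \frac{3316041}{16}$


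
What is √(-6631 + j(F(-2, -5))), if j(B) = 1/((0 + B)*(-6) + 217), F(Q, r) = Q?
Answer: 3*I*√38637338/229 ≈ 81.431*I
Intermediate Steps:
j(B) = 1/(217 - 6*B) (j(B) = 1/(B*(-6) + 217) = 1/(-6*B + 217) = 1/(217 - 6*B))
√(-6631 + j(F(-2, -5))) = √(-6631 - 1/(-217 + 6*(-2))) = √(-6631 - 1/(-217 - 12)) = √(-6631 - 1/(-229)) = √(-6631 - 1*(-1/229)) = √(-6631 + 1/229) = √(-1518498/229) = 3*I*√38637338/229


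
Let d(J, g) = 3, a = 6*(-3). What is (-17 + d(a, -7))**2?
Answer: 196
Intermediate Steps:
a = -18
(-17 + d(a, -7))**2 = (-17 + 3)**2 = (-14)**2 = 196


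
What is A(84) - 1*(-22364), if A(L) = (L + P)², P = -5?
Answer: 28605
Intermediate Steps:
A(L) = (-5 + L)² (A(L) = (L - 5)² = (-5 + L)²)
A(84) - 1*(-22364) = (-5 + 84)² - 1*(-22364) = 79² + 22364 = 6241 + 22364 = 28605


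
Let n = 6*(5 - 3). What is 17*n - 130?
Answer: 74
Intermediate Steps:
n = 12 (n = 6*2 = 12)
17*n - 130 = 17*12 - 130 = 204 - 130 = 74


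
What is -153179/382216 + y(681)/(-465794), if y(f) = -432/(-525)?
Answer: -6243140193077/15577967956600 ≈ -0.40077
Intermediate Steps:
y(f) = 144/175 (y(f) = -432*(-1/525) = 144/175)
-153179/382216 + y(681)/(-465794) = -153179/382216 + (144/175)/(-465794) = -153179*1/382216 + (144/175)*(-1/465794) = -153179/382216 - 72/40756975 = -6243140193077/15577967956600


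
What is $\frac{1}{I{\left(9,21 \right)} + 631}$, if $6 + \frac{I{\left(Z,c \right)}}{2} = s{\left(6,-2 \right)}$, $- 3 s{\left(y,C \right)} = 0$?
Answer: $\frac{1}{619} \approx 0.0016155$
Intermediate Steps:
$s{\left(y,C \right)} = 0$ ($s{\left(y,C \right)} = \left(- \frac{1}{3}\right) 0 = 0$)
$I{\left(Z,c \right)} = -12$ ($I{\left(Z,c \right)} = -12 + 2 \cdot 0 = -12 + 0 = -12$)
$\frac{1}{I{\left(9,21 \right)} + 631} = \frac{1}{-12 + 631} = \frac{1}{619}$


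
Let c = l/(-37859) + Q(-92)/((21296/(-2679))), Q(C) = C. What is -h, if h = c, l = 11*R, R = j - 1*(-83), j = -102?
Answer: -2333870719/201561316 ≈ -11.579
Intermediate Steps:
R = -19 (R = -102 - 1*(-83) = -102 + 83 = -19)
l = -209 (l = 11*(-19) = -209)
c = 2333870719/201561316 (c = -209/(-37859) - 92/(21296/(-2679)) = -209*(-1/37859) - 92/(21296*(-1/2679)) = 209/37859 - 92/(-21296/2679) = 209/37859 - 92*(-2679/21296) = 209/37859 + 61617/5324 = 2333870719/201561316 ≈ 11.579)
h = 2333870719/201561316 ≈ 11.579
-h = -1*2333870719/201561316 = -2333870719/201561316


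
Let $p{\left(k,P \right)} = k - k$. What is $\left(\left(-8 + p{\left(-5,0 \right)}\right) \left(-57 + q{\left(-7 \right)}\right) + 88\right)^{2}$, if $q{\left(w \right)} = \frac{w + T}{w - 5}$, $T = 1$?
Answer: $291600$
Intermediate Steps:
$p{\left(k,P \right)} = 0$
$q{\left(w \right)} = \frac{1 + w}{-5 + w}$ ($q{\left(w \right)} = \frac{w + 1}{w - 5} = \frac{1 + w}{-5 + w}$)
$\left(\left(-8 + p{\left(-5,0 \right)}\right) \left(-57 + q{\left(-7 \right)}\right) + 88\right)^{2} = \left(\left(-8 + 0\right) \left(-57 + \frac{1 - 7}{-5 - 7}\right) + 88\right)^{2} = \left(- 8 \left(-57 + \frac{1}{-12} \left(-6\right)\right) + 88\right)^{2} = \left(- 8 \left(-57 - - \frac{1}{2}\right) + 88\right)^{2} = \left(- 8 \left(-57 + \frac{1}{2}\right) + 88\right)^{2} = \left(\left(-8\right) \left(- \frac{113}{2}\right) + 88\right)^{2} = \left(452 + 88\right)^{2} = 540^{2} = 291600$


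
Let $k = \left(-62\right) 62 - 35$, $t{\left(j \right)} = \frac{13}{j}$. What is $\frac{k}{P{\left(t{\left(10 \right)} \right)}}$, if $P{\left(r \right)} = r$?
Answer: $- \frac{38790}{13} \approx -2983.8$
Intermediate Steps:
$k = -3879$ ($k = -3844 - 35 = -3879$)
$\frac{k}{P{\left(t{\left(10 \right)} \right)}} = - \frac{3879}{13 \cdot \frac{1}{10}} = - \frac{3879}{\frac{13}{10}} = \left(-3879\right) \frac{10}{13} = - \frac{38790}{13}$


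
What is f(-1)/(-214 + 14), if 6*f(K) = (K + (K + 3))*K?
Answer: 1/1200 ≈ 0.00083333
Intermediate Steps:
f(K) = K*(3 + 2*K)/6 (f(K) = ((K + (K + 3))*K)/6 = ((K + (3 + K))*K)/6 = ((3 + 2*K)*K)/6 = (K*(3 + 2*K))/6 = K*(3 + 2*K)/6)
f(-1)/(-214 + 14) = ((⅙)*(-1)*(3 + 2*(-1)))/(-214 + 14) = ((⅙)*(-1)*(3 - 2))/(-200) = -(-1)/1200 = -1/200*(-⅙) = 1/1200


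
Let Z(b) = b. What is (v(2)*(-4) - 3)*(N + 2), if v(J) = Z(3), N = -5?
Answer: 45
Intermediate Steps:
v(J) = 3
(v(2)*(-4) - 3)*(N + 2) = (3*(-4) - 3)*(-5 + 2) = (-12 - 3)*(-3) = -15*(-3) = 45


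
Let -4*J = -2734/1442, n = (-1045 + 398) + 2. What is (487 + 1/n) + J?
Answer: 906786491/1860180 ≈ 487.47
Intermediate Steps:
n = -645 (n = -647 + 2 = -645)
J = 1367/2884 (J = -(-1367)/(2*1442) = -¼*(-1367/721) = 1367/2884 ≈ 0.47399)
(487 + 1/n) + J = (487 + 1/(-645)) + 1367/2884 = (487 - 1/645) + 1367/2884 = 314114/645 + 1367/2884 = 906786491/1860180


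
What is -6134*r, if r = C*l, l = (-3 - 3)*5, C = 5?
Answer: 920100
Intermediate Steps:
l = -30 (l = -6*5 = -30)
r = -150 (r = 5*(-30) = -150)
-6134*r = -6134*(-150) = 920100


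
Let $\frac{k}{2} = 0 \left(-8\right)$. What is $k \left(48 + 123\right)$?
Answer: $0$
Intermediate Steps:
$k = 0$ ($k = 2 \cdot 0 \left(-8\right) = 2 \cdot 0 = 0$)
$k \left(48 + 123\right) = 0 \left(48 + 123\right) = 0 \cdot 171 = 0$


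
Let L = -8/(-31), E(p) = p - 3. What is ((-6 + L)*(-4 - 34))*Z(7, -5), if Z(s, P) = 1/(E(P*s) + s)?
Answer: -6764/961 ≈ -7.0385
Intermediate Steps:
E(p) = -3 + p
Z(s, P) = 1/(-3 + s + P*s) (Z(s, P) = 1/((-3 + P*s) + s) = 1/(-3 + s + P*s))
L = 8/31 (L = -8*(-1/31) = 8/31 ≈ 0.25806)
((-6 + L)*(-4 - 34))*Z(7, -5) = ((-6 + 8/31)*(-4 - 34))/(-3 + 7 - 5*7) = (-178/31*(-38))/(-3 + 7 - 35) = (6764/31)/(-31) = (6764/31)*(-1/31) = -6764/961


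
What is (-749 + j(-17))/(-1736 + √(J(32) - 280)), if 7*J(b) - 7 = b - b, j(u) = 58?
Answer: 38696/97225 + 2073*I*√31/3013975 ≈ 0.398 + 0.0038295*I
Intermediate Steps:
J(b) = 1 (J(b) = 1 + (b - b)/7 = 1 + (⅐)*0 = 1 + 0 = 1)
(-749 + j(-17))/(-1736 + √(J(32) - 280)) = (-749 + 58)/(-1736 + √(1 - 280)) = -691/(-1736 + √(-279)) = -691/(-1736 + 3*I*√31)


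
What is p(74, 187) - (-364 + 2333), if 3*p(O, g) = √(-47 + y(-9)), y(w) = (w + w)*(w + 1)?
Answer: -1969 + √97/3 ≈ -1965.7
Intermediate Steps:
y(w) = 2*w*(1 + w) (y(w) = (2*w)*(1 + w) = 2*w*(1 + w))
p(O, g) = √97/3 (p(O, g) = √(-47 + 2*(-9)*(1 - 9))/3 = √(-47 + 2*(-9)*(-8))/3 = √(-47 + 144)/3 = √97/3)
p(74, 187) - (-364 + 2333) = √97/3 - (-364 + 2333) = √97/3 - 1*1969 = √97/3 - 1969 = -1969 + √97/3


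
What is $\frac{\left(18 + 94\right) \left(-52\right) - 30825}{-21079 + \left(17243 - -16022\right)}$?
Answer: $- \frac{36649}{12186} \approx -3.0075$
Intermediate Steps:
$\frac{\left(18 + 94\right) \left(-52\right) - 30825}{-21079 + \left(17243 - -16022\right)} = \frac{112 \left(-52\right) - 30825}{-21079 + \left(17243 + 16022\right)} = \frac{-5824 - 30825}{-21079 + 33265} = - \frac{36649}{12186}$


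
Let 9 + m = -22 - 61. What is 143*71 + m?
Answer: 10061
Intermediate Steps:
m = -92 (m = -9 + (-22 - 61) = -9 - 83 = -92)
143*71 + m = 143*71 - 92 = 10153 - 92 = 10061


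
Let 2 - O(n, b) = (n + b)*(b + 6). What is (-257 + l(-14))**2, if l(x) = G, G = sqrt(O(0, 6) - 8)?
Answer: (257 - I*sqrt(78))**2 ≈ 65971.0 - 4539.5*I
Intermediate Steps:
O(n, b) = 2 - (6 + b)*(b + n) (O(n, b) = 2 - (n + b)*(b + 6) = 2 - (b + n)*(6 + b) = 2 - (6 + b)*(b + n))
G = I*sqrt(78) (G = sqrt((2 - 1*6**2 - 6*6 - 6*0 - 1*6*0) - 8) = sqrt((2 - 1*36 - 36 + 0 + 0) - 8) = sqrt((2 - 36 - 36 + 0 + 0) - 8) = sqrt(-70 - 8) = sqrt(-78) = I*sqrt(78) ≈ 8.8318*I)
l(x) = I*sqrt(78)
(-257 + l(-14))**2 = (-257 + I*sqrt(78))**2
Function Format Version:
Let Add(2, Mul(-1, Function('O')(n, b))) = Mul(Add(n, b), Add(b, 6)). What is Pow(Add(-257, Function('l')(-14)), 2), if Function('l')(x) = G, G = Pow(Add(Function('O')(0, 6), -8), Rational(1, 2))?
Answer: Pow(Add(257, Mul(-1, I, Pow(78, Rational(1, 2)))), 2) ≈ Add(65971., Mul(-4539.5, I))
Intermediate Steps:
Function('O')(n, b) = Add(2, Mul(-1, Add(6, b), Add(b, n))) (Function('O')(n, b) = Add(2, Mul(-1, Mul(Add(n, b), Add(b, 6)))) = Add(2, Mul(-1, Mul(Add(b, n), Add(6, b)))) = Add(2, Mul(-1, Mul(Add(6, b), Add(b, n)))) = Add(2, Mul(-1, Add(6, b), Add(b, n))))
G = Mul(I, Pow(78, Rational(1, 2))) (G = Pow(Add(Add(2, Mul(-1, Pow(6, 2)), Mul(-6, 6), Mul(-6, 0), Mul(-1, 6, 0)), -8), Rational(1, 2)) = Pow(Add(Add(2, Mul(-1, 36), -36, 0, 0), -8), Rational(1, 2)) = Pow(Add(Add(2, -36, -36, 0, 0), -8), Rational(1, 2)) = Pow(Add(-70, -8), Rational(1, 2)) = Pow(-78, Rational(1, 2)) = Mul(I, Pow(78, Rational(1, 2))) ≈ Mul(8.8318, I))
Function('l')(x) = Mul(I, Pow(78, Rational(1, 2)))
Pow(Add(-257, Function('l')(-14)), 2) = Pow(Add(-257, Mul(I, Pow(78, Rational(1, 2)))), 2)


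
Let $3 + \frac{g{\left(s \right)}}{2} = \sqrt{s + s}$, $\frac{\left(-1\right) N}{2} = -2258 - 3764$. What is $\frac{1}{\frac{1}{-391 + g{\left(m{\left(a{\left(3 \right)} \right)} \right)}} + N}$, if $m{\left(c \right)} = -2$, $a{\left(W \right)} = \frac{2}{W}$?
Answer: $\frac{1898435103}{22864747599065} + \frac{4 i}{22864747599065} \approx 8.3029 \cdot 10^{-5} + 1.7494 \cdot 10^{-13} i$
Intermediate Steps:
$N = 12044$ ($N = - 2 \left(-2258 - 3764\right) = \left(-2\right) \left(-6022\right) = 12044$)
$g{\left(s \right)} = -6 + 2 \sqrt{2} \sqrt{s}$ ($g{\left(s \right)} = -6 + 2 \sqrt{s + s} = -6 + 2 \sqrt{2 s} = -6 + 2 \sqrt{2} \sqrt{s}$)
$\frac{1}{\frac{1}{-391 + g{\left(m{\left(a{\left(3 \right)} \right)} \right)}} + N} = \frac{1}{\frac{1}{-391 - \left(6 - 2 \sqrt{2} \sqrt{-2}\right)} + 12044} = \frac{1}{\frac{1}{-391 - \left(6 - 2 \sqrt{2} i \sqrt{2}\right)} + 12044} = \frac{1}{\frac{1}{-391 - \left(6 - 4 i\right)} + 12044} = \frac{1}{\frac{1}{-397 + 4 i} + 12044} = \frac{1}{\frac{-397 - 4 i}{157625} + 12044} = \frac{1}{12044 + \frac{-397 - 4 i}{157625}}$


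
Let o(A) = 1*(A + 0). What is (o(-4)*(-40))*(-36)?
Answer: -5760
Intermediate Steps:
o(A) = A (o(A) = 1*A = A)
(o(-4)*(-40))*(-36) = -4*(-40)*(-36) = 160*(-36) = -5760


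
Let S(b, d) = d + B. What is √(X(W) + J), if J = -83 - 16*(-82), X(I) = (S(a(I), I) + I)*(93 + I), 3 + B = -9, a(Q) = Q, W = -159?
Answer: √23009 ≈ 151.69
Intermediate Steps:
B = -12 (B = -3 - 9 = -12)
S(b, d) = -12 + d (S(b, d) = d - 12 = -12 + d)
X(I) = (-12 + 2*I)*(93 + I) (X(I) = ((-12 + I) + I)*(93 + I) = (-12 + 2*I)*(93 + I))
J = 1229 (J = -83 + 1312 = 1229)
√(X(W) + J) = √((-1116 + 2*(-159)² + 174*(-159)) + 1229) = √((-1116 + 2*25281 - 27666) + 1229) = √((-1116 + 50562 - 27666) + 1229) = √(21780 + 1229) = √23009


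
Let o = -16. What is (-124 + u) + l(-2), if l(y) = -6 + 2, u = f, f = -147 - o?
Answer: -259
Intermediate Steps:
f = -131 (f = -147 - 1*(-16) = -147 + 16 = -131)
u = -131
l(y) = -4
(-124 + u) + l(-2) = (-124 - 131) - 4 = -255 - 4 = -259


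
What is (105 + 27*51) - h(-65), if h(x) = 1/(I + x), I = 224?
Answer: 235637/159 ≈ 1482.0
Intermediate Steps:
h(x) = 1/(224 + x)
(105 + 27*51) - h(-65) = (105 + 27*51) - 1/(224 - 65) = (105 + 1377) - 1/159 = 1482 - 1*1/159 = 1482 - 1/159 = 235637/159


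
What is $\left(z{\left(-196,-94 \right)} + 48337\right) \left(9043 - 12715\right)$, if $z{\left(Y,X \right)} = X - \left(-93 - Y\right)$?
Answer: $-176770080$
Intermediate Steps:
$z{\left(Y,X \right)} = 93 + X + Y$ ($z{\left(Y,X \right)} = X + \left(93 + Y\right) = 93 + X + Y$)
$\left(z{\left(-196,-94 \right)} + 48337\right) \left(9043 - 12715\right) = \left(\left(93 - 94 - 196\right) + 48337\right) \left(9043 - 12715\right) = \left(-197 + 48337\right) \left(-3672\right) = 48140 \left(-3672\right) = -176770080$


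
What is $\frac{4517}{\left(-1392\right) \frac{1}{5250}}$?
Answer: $- \frac{3952375}{232} \approx -17036.0$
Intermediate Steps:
$\frac{4517}{\left(-1392\right) \frac{1}{5250}} = \frac{4517}{- \frac{232}{875}} = 4517 \left(- \frac{875}{232}\right) = - \frac{3952375}{232}$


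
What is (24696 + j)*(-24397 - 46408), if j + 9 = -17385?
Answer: -517018110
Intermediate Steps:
j = -17394 (j = -9 - 17385 = -17394)
(24696 + j)*(-24397 - 46408) = (24696 - 17394)*(-24397 - 46408) = 7302*(-70805) = -517018110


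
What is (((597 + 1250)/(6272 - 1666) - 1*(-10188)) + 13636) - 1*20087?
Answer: 17214469/4606 ≈ 3737.4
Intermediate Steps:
(((597 + 1250)/(6272 - 1666) - 1*(-10188)) + 13636) - 1*20087 = ((1847/4606 + 10188) + 13636) - 20087 = (46927775/4606 + 13636) - 20087 = 109735191/4606 - 20087 = 17214469/4606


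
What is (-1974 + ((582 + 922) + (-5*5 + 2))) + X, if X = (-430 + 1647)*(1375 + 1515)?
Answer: 3516637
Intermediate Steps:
X = 3517130 (X = 1217*2890 = 3517130)
(-1974 + ((582 + 922) + (-5*5 + 2))) + X = (-1974 + ((582 + 922) + (-5*5 + 2))) + 3517130 = (-1974 + (1504 + (-25 + 2))) + 3517130 = (-1974 + (1504 - 23)) + 3517130 = (-1974 + 1481) + 3517130 = -493 + 3517130 = 3516637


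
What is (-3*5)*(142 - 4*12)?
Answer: -1410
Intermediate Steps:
(-3*5)*(142 - 4*12) = -15*(142 - 48) = -15*94 = -1410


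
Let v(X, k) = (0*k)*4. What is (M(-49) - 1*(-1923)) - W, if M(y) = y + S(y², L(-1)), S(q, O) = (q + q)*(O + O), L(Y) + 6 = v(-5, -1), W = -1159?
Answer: -54591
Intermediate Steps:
v(X, k) = 0 (v(X, k) = 0*4 = 0)
L(Y) = -6 (L(Y) = -6 + 0 = -6)
S(q, O) = 4*O*q (S(q, O) = (2*q)*(2*O) = 4*O*q)
M(y) = y - 24*y² (M(y) = y + 4*(-6)*y² = y - 24*y²)
(M(-49) - 1*(-1923)) - W = (-49*(1 - 24*(-49)) - 1*(-1923)) - 1*(-1159) = (-49*(1 + 1176) + 1923) + 1159 = (-49*1177 + 1923) + 1159 = (-57673 + 1923) + 1159 = -55750 + 1159 = -54591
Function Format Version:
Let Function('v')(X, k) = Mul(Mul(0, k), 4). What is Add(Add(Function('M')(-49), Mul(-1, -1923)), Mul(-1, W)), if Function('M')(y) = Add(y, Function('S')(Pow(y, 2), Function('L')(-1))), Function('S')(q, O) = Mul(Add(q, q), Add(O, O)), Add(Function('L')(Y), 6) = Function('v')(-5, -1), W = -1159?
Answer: -54591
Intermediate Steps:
Function('v')(X, k) = 0 (Function('v')(X, k) = Mul(0, 4) = 0)
Function('L')(Y) = -6 (Function('L')(Y) = Add(-6, 0) = -6)
Function('S')(q, O) = Mul(4, O, q) (Function('S')(q, O) = Mul(Mul(2, q), Mul(2, O)) = Mul(4, O, q))
Function('M')(y) = Add(y, Mul(-24, Pow(y, 2))) (Function('M')(y) = Add(y, Mul(4, -6, Pow(y, 2))) = Add(y, Mul(-24, Pow(y, 2))))
Add(Add(Function('M')(-49), Mul(-1, -1923)), Mul(-1, W)) = Add(Add(Mul(-49, Add(1, Mul(-24, -49))), Mul(-1, -1923)), Mul(-1, -1159)) = Add(Add(Mul(-49, Add(1, 1176)), 1923), 1159) = Add(Add(Mul(-49, 1177), 1923), 1159) = Add(Add(-57673, 1923), 1159) = Add(-55750, 1159) = -54591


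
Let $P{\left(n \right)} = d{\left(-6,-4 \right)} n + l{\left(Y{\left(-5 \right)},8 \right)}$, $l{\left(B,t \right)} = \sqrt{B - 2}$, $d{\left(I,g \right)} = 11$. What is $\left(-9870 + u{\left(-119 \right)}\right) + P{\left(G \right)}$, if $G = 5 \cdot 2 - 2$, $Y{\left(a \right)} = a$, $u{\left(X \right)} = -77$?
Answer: $-9859 + i \sqrt{7} \approx -9859.0 + 2.6458 i$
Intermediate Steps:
$G = 8$ ($G = 10 - 2 = 8$)
$l{\left(B,t \right)} = \sqrt{-2 + B}$
$P{\left(n \right)} = 11 n + i \sqrt{7}$ ($P{\left(n \right)} = 11 n + \sqrt{-2 - 5} = 11 n + \sqrt{-7} = 11 n + i \sqrt{7}$)
$\left(-9870 + u{\left(-119 \right)}\right) + P{\left(G \right)} = \left(-9870 - 77\right) + \left(11 \cdot 8 + i \sqrt{7}\right) = -9947 + \left(88 + i \sqrt{7}\right) = -9859 + i \sqrt{7}$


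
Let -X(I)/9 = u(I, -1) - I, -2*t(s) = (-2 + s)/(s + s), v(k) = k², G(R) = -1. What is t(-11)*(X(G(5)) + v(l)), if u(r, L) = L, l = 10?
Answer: -325/11 ≈ -29.545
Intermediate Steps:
t(s) = -(-2 + s)/(4*s) (t(s) = -(-2 + s)/(2*(s + s)) = -(-2 + s)/(2*(2*s)) = -(-2 + s)*1/(2*s)/2 = -(-2 + s)/(4*s))
X(I) = 9 + 9*I (X(I) = -9*(-1 - I) = 9 + 9*I)
t(-11)*(X(G(5)) + v(l)) = ((¼)*(2 - 1*(-11))/(-11))*((9 + 9*(-1)) + 10²) = ((¼)*(-1/11)*(2 + 11))*((9 - 9) + 100) = ((¼)*(-1/11)*13)*(0 + 100) = -13/44*100 = -325/11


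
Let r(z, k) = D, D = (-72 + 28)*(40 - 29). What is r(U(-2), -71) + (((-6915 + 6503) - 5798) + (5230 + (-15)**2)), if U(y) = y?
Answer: -1239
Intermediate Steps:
D = -484 (D = -44*11 = -484)
r(z, k) = -484
r(U(-2), -71) + (((-6915 + 6503) - 5798) + (5230 + (-15)**2)) = -484 + (((-6915 + 6503) - 5798) + (5230 + (-15)**2)) = -484 + ((-412 - 5798) + (5230 + 225)) = -484 + (-6210 + 5455) = -484 - 755 = -1239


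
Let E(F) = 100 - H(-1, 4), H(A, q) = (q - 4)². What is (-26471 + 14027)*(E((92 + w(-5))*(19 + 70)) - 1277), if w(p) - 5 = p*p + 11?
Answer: 14646588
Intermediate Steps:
w(p) = 16 + p² (w(p) = 5 + (p*p + 11) = 5 + (p² + 11) = 5 + (11 + p²) = 16 + p²)
H(A, q) = (-4 + q)²
E(F) = 100 (E(F) = 100 - (-4 + 4)² = 100 - 1*0² = 100 - 1*0 = 100 + 0 = 100)
(-26471 + 14027)*(E((92 + w(-5))*(19 + 70)) - 1277) = (-26471 + 14027)*(100 - 1277) = -12444*(-1177) = 14646588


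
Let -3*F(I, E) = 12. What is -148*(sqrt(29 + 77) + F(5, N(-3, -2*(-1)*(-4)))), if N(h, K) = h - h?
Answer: 592 - 148*sqrt(106) ≈ -931.75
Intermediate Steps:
N(h, K) = 0
F(I, E) = -4 (F(I, E) = -1/3*12 = -4)
-148*(sqrt(29 + 77) + F(5, N(-3, -2*(-1)*(-4)))) = -148*(sqrt(29 + 77) - 4) = -148*(sqrt(106) - 4) = -148*(-4 + sqrt(106)) = 592 - 148*sqrt(106)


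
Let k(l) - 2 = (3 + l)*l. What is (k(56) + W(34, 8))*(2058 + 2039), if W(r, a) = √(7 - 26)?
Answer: 13544682 + 4097*I*√19 ≈ 1.3545e+7 + 17858.0*I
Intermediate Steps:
W(r, a) = I*√19 (W(r, a) = √(-19) = I*√19)
k(l) = 2 + l*(3 + l) (k(l) = 2 + (3 + l)*l = 2 + l*(3 + l))
(k(56) + W(34, 8))*(2058 + 2039) = ((2 + 56² + 3*56) + I*√19)*(2058 + 2039) = ((2 + 3136 + 168) + I*√19)*4097 = (3306 + I*√19)*4097 = 13544682 + 4097*I*√19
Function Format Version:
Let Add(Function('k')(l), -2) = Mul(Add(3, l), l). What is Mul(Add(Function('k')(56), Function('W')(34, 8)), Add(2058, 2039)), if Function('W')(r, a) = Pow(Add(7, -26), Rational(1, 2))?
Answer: Add(13544682, Mul(4097, I, Pow(19, Rational(1, 2)))) ≈ Add(1.3545e+7, Mul(17858., I))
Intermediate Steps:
Function('W')(r, a) = Mul(I, Pow(19, Rational(1, 2))) (Function('W')(r, a) = Pow(-19, Rational(1, 2)) = Mul(I, Pow(19, Rational(1, 2))))
Function('k')(l) = Add(2, Mul(l, Add(3, l))) (Function('k')(l) = Add(2, Mul(Add(3, l), l)) = Add(2, Mul(l, Add(3, l))))
Mul(Add(Function('k')(56), Function('W')(34, 8)), Add(2058, 2039)) = Mul(Add(Add(2, Pow(56, 2), Mul(3, 56)), Mul(I, Pow(19, Rational(1, 2)))), Add(2058, 2039)) = Mul(Add(Add(2, 3136, 168), Mul(I, Pow(19, Rational(1, 2)))), 4097) = Mul(Add(3306, Mul(I, Pow(19, Rational(1, 2)))), 4097) = Add(13544682, Mul(4097, I, Pow(19, Rational(1, 2))))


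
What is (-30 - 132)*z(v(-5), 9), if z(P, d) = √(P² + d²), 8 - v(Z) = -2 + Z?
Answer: -486*√34 ≈ -2833.8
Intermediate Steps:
v(Z) = 10 - Z (v(Z) = 8 - (-2 + Z) = 8 + (2 - Z) = 10 - Z)
(-30 - 132)*z(v(-5), 9) = (-30 - 132)*√((10 - 1*(-5))² + 9²) = -162*√((10 + 5)² + 81) = -162*√(15² + 81) = -162*√(225 + 81) = -486*√34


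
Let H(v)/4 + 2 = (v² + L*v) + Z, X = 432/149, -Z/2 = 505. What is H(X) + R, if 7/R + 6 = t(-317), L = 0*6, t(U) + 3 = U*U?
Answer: -8955094157553/2230756480 ≈ -4014.4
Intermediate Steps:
Z = -1010 (Z = -2*505 = -1010)
t(U) = -3 + U² (t(U) = -3 + U*U = -3 + U²)
L = 0
R = 7/100480 (R = 7/(-6 + (-3 + (-317)²)) = 7/(-6 + (-3 + 100489)) = 7/(-6 + 100486) = 7/100480 ≈ 6.9666e-5)
X = 432/149 (X = 432*(1/149) = 432/149 ≈ 2.8993)
H(v) = -4048 + 4*v² (H(v) = -8 + 4*((v² + 0*v) - 1010) = -8 + 4*((v² + 0) - 1010) = -8 + 4*(v² - 1010) = -8 + 4*(-1010 + v²) = -8 + (-4040 + 4*v²) = -4048 + 4*v²)
H(X) + R = (-4048 + 4*(432/149)²) + 7/100480 = (-4048 + 4*(186624/22201)) + 7/100480 = (-4048 + 746496/22201) + 7/100480 = -89123152/22201 + 7/100480 = -8955094157553/2230756480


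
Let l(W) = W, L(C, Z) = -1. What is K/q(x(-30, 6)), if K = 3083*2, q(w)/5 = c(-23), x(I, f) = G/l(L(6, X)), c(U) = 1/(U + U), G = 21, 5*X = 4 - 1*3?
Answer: -283636/5 ≈ -56727.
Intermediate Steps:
X = 1/5 (X = (4 - 1*3)/5 = (4 - 3)/5 = (1/5)*1 = 1/5 ≈ 0.20000)
c(U) = 1/(2*U)
x(I, f) = -21 (x(I, f) = 21/(-1) = 21*(-1) = -21)
q(w) = -5/46 (q(w) = 5*((1/2)/(-23)) = 5*((1/2)*(-1/23)) = 5*(-1/46) = -5/46)
K = 6166
K/q(x(-30, 6)) = 6166/(-5/46) = 6166*(-46/5) = -283636/5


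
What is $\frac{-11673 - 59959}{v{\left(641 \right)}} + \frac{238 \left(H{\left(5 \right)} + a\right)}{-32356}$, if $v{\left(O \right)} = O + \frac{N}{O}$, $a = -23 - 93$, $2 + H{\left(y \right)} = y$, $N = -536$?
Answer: $- \frac{737312950721}{6638561410} \approx -111.07$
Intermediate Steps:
$H{\left(y \right)} = -2 + y$
$a = -116$
$v{\left(O \right)} = O - \frac{536}{O}$
$\frac{-11673 - 59959}{v{\left(641 \right)}} + \frac{238 \left(H{\left(5 \right)} + a\right)}{-32356} = \frac{-11673 - 59959}{641 - \frac{536}{641}} + \frac{238 \left(\left(-2 + 5\right) - 116\right)}{-32356} = - \frac{71632}{641 - \frac{536}{641}} + 238 \left(3 - 116\right) \left(- \frac{1}{32356}\right) = - \frac{71632}{641 - \frac{536}{641}} + 238 \left(-113\right) \left(- \frac{1}{32356}\right) = - \frac{71632}{\frac{410345}{641}} - - \frac{13447}{16178} = \left(-71632\right) \frac{641}{410345} + \frac{13447}{16178} = - \frac{45916112}{410345} + \frac{13447}{16178} = - \frac{737312950721}{6638561410}$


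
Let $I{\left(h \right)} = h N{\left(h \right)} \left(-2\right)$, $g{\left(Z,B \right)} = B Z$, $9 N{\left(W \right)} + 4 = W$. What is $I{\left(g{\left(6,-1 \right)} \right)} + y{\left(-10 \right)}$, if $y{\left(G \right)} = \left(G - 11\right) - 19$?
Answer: $- \frac{160}{3} \approx -53.333$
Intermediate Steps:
$N{\left(W \right)} = - \frac{4}{9} + \frac{W}{9}$
$I{\left(h \right)} = - 2 h \left(- \frac{4}{9} + \frac{h}{9}\right)$ ($I{\left(h \right)} = h \left(- \frac{4}{9} + \frac{h}{9}\right) \left(-2\right) = - 2 h \left(- \frac{4}{9} + \frac{h}{9}\right)$)
$y{\left(G \right)} = -30 + G$ ($y{\left(G \right)} = \left(-11 + G\right) - 19 = -30 + G$)
$I{\left(g{\left(6,-1 \right)} \right)} + y{\left(-10 \right)} = \frac{2 \left(\left(-1\right) 6\right) \left(4 - \left(-1\right) 6\right)}{9} - 40 = \frac{2}{9} \left(-6\right) \left(4 - -6\right) - 40 = \frac{2}{9} \left(-6\right) \left(4 + 6\right) - 40 = \frac{2}{9} \left(-6\right) 10 - 40 = - \frac{40}{3} - 40 = - \frac{160}{3}$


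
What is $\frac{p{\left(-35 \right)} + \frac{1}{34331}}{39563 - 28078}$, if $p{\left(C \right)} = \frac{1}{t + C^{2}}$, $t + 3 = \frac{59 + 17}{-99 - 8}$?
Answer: $\frac{760819}{10305045842146} \approx 7.383 \cdot 10^{-8}$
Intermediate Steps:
$t = - \frac{397}{107}$ ($t = -3 + \frac{59 + 17}{-99 - 8} = -3 + \frac{76}{-107} = -3 + 76 \left(- \frac{1}{107}\right) = -3 - \frac{76}{107} = - \frac{397}{107} \approx -3.7103$)
$p{\left(C \right)} = \frac{1}{- \frac{397}{107} + C^{2}}$
$\frac{p{\left(-35 \right)} + \frac{1}{34331}}{39563 - 28078} = \frac{\frac{107}{-397 + 107 \left(-35\right)^{2}} + \frac{1}{34331}}{39563 - 28078} = \frac{\frac{107}{-397 + 107 \cdot 1225} + \frac{1}{34331}}{11485} = \left(\frac{107}{-397 + 131075} + \frac{1}{34331}\right) \frac{1}{11485} = \left(\frac{107}{130678} + \frac{1}{34331}\right) \frac{1}{11485} = \frac{3804095}{4486306418} \cdot \frac{1}{11485} = \frac{760819}{10305045842146}$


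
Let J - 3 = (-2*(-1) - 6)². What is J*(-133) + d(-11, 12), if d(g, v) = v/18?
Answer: -7579/3 ≈ -2526.3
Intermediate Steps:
d(g, v) = v/18 (d(g, v) = v*(1/18) = v/18)
J = 19 (J = 3 + (-2*(-1) - 6)² = 3 + (2 - 6)² = 3 + (-4)² = 3 + 16 = 19)
J*(-133) + d(-11, 12) = 19*(-133) + (1/18)*12 = -2527 + ⅔ = -7579/3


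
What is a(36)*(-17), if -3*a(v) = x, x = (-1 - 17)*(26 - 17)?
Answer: -918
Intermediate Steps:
x = -162 (x = -18*9 = -162)
a(v) = 54 (a(v) = -1/3*(-162) = 54)
a(36)*(-17) = 54*(-17) = -918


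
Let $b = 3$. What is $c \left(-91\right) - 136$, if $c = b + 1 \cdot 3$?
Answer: $-682$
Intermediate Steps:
$c = 6$ ($c = 3 + 1 \cdot 3 = 3 + 3 = 6$)
$c \left(-91\right) - 136 = 6 \left(-91\right) - 136 = -546 - 136 = -682$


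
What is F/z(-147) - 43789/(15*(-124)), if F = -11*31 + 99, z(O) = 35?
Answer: 216499/13020 ≈ 16.628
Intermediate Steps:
F = -242 (F = -341 + 99 = -242)
F/z(-147) - 43789/(15*(-124)) = -242/35 - 43789/(15*(-124)) = -242*1/35 - 43789/(-1860) = -242/35 - 43789*(-1/1860) = -242/35 + 43789/1860 = 216499/13020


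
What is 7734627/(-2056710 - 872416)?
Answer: -7734627/2929126 ≈ -2.6406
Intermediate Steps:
7734627/(-2056710 - 872416) = 7734627/(-2929126) = 7734627*(-1/2929126) = -7734627/2929126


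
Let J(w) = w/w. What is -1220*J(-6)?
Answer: -1220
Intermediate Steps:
J(w) = 1
-1220*J(-6) = -1220*1 = -1220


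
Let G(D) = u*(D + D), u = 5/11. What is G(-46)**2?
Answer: 211600/121 ≈ 1748.8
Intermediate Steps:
u = 5/11 (u = 5*(1/11) = 5/11 ≈ 0.45455)
G(D) = 10*D/11 (G(D) = 5*(D + D)/11 = 5*(2*D)/11 = 10*D/11)
G(-46)**2 = ((10/11)*(-46))**2 = (-460/11)**2 = 211600/121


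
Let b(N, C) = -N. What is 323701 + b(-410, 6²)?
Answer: 324111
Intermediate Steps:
323701 + b(-410, 6²) = 323701 - 1*(-410) = 323701 + 410 = 324111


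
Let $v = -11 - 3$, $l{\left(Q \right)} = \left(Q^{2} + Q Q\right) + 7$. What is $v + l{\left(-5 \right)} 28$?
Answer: $1582$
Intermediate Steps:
$l{\left(Q \right)} = 7 + 2 Q^{2}$ ($l{\left(Q \right)} = \left(Q^{2} + Q^{2}\right) + 7 = 2 Q^{2} + 7 = 7 + 2 Q^{2}$)
$v = -14$ ($v = -11 - 3 = -14$)
$v + l{\left(-5 \right)} 28 = -14 + \left(7 + 2 \left(-5\right)^{2}\right) 28 = -14 + \left(7 + 2 \cdot 25\right) 28 = -14 + \left(7 + 50\right) 28 = -14 + 57 \cdot 28 = -14 + 1596 = 1582$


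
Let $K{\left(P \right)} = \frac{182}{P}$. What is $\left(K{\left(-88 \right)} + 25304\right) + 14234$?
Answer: $\frac{1739581}{44} \approx 39536.0$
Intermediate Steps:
$\left(K{\left(-88 \right)} + 25304\right) + 14234 = \left(\frac{182}{-88} + 25304\right) + 14234 = \left(182 \left(- \frac{1}{88}\right) + 25304\right) + 14234 = \left(- \frac{91}{44} + 25304\right) + 14234 = \frac{1113285}{44} + 14234 = \frac{1739581}{44}$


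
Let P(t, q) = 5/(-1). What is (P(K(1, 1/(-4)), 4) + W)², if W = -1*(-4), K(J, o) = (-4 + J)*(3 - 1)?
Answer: 1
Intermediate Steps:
K(J, o) = -8 + 2*J (K(J, o) = (-4 + J)*2 = -8 + 2*J)
P(t, q) = -5 (P(t, q) = 5*(-1) = -5)
W = 4
(P(K(1, 1/(-4)), 4) + W)² = (-5 + 4)² = (-1)² = 1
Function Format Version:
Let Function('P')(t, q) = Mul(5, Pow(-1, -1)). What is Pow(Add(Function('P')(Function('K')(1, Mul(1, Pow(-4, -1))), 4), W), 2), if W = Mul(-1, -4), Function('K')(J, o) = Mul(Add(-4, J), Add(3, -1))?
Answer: 1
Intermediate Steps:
Function('K')(J, o) = Add(-8, Mul(2, J)) (Function('K')(J, o) = Mul(Add(-4, J), 2) = Add(-8, Mul(2, J)))
Function('P')(t, q) = -5 (Function('P')(t, q) = Mul(5, -1) = -5)
W = 4
Pow(Add(Function('P')(Function('K')(1, Mul(1, Pow(-4, -1))), 4), W), 2) = Pow(Add(-5, 4), 2) = Pow(-1, 2) = 1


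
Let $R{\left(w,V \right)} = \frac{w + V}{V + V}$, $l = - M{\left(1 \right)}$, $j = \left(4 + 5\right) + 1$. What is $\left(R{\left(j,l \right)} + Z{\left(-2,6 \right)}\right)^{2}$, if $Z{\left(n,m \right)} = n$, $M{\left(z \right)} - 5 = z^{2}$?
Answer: $\frac{49}{9} \approx 5.4444$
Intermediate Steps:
$M{\left(z \right)} = 5 + z^{2}$
$j = 10$ ($j = 9 + 1 = 10$)
$l = -6$ ($l = - (5 + 1^{2}) = - (5 + 1) = \left(-1\right) 6 = -6$)
$R{\left(w,V \right)} = \frac{V + w}{2 V}$
$\left(R{\left(j,l \right)} + Z{\left(-2,6 \right)}\right)^{2} = \left(\frac{-6 + 10}{2 \left(-6\right)} - 2\right)^{2} = \left(\frac{1}{2} \left(- \frac{1}{6}\right) 4 - 2\right)^{2} = \left(- \frac{1}{3} - 2\right)^{2} = \left(- \frac{7}{3}\right)^{2} = \frac{49}{9}$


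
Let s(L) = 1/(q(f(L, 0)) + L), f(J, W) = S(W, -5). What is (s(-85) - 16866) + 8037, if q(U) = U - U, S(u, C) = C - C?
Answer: -750466/85 ≈ -8829.0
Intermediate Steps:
S(u, C) = 0
f(J, W) = 0
q(U) = 0
s(L) = 1/L (s(L) = 1/(0 + L) = 1/L)
(s(-85) - 16866) + 8037 = (1/(-85) - 16866) + 8037 = (-1/85 - 16866) + 8037 = -1433611/85 + 8037 = -750466/85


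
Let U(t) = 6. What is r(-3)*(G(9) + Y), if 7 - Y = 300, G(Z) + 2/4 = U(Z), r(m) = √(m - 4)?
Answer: -575*I*√7/2 ≈ -760.65*I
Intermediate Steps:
r(m) = √(-4 + m)
G(Z) = 11/2 (G(Z) = -½ + 6 = 11/2)
Y = -293 (Y = 7 - 1*300 = 7 - 300 = -293)
r(-3)*(G(9) + Y) = √(-4 - 3)*(11/2 - 293) = √(-7)*(-575/2) = (I*√7)*(-575/2) = -575*I*√7/2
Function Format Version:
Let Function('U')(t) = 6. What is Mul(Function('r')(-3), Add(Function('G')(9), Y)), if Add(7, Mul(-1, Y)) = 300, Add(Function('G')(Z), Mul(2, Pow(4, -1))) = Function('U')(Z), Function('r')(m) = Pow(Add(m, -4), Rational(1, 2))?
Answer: Mul(Rational(-575, 2), I, Pow(7, Rational(1, 2))) ≈ Mul(-760.65, I)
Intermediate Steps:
Function('r')(m) = Pow(Add(-4, m), Rational(1, 2))
Function('G')(Z) = Rational(11, 2) (Function('G')(Z) = Add(Rational(-1, 2), 6) = Rational(11, 2))
Y = -293 (Y = Add(7, Mul(-1, 300)) = Add(7, -300) = -293)
Mul(Function('r')(-3), Add(Function('G')(9), Y)) = Mul(Pow(Add(-4, -3), Rational(1, 2)), Add(Rational(11, 2), -293)) = Mul(Pow(-7, Rational(1, 2)), Rational(-575, 2)) = Mul(Mul(I, Pow(7, Rational(1, 2))), Rational(-575, 2)) = Mul(Rational(-575, 2), I, Pow(7, Rational(1, 2)))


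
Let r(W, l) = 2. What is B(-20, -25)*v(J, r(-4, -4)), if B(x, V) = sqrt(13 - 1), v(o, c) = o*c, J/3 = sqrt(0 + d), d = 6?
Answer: 36*sqrt(2) ≈ 50.912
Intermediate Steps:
J = 3*sqrt(6) (J = 3*sqrt(0 + 6) = 3*sqrt(6) ≈ 7.3485)
v(o, c) = c*o
B(x, V) = 2*sqrt(3) (B(x, V) = sqrt(12) = 2*sqrt(3))
B(-20, -25)*v(J, r(-4, -4)) = (2*sqrt(3))*(2*(3*sqrt(6))) = (2*sqrt(3))*(6*sqrt(6)) = 36*sqrt(2)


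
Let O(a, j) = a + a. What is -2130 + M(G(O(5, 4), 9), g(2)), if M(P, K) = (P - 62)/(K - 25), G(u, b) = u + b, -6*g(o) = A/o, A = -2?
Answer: -317112/149 ≈ -2128.3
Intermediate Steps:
O(a, j) = 2*a
g(o) = 1/(3*o) (g(o) = -(-1)/(3*o) = 1/(3*o))
G(u, b) = b + u
M(P, K) = (-62 + P)/(-25 + K)
-2130 + M(G(O(5, 4), 9), g(2)) = -2130 + (-62 + (9 + 2*5))/(-25 + (⅓)/2) = -2130 + (-62 + (9 + 10))/(-25 + (⅓)*(½)) = -2130 + (-62 + 19)/(-25 + ⅙) = -2130 - 43/(-149/6) = -2130 - 6/149*(-43) = -2130 + 258/149 = -317112/149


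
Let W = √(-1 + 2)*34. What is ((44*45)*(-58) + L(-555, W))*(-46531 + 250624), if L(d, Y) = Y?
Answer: -23431100958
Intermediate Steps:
W = 34 (W = √1*34 = 1*34 = 34)
((44*45)*(-58) + L(-555, W))*(-46531 + 250624) = ((44*45)*(-58) + 34)*(-46531 + 250624) = (1980*(-58) + 34)*204093 = (-114840 + 34)*204093 = -114806*204093 = -23431100958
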